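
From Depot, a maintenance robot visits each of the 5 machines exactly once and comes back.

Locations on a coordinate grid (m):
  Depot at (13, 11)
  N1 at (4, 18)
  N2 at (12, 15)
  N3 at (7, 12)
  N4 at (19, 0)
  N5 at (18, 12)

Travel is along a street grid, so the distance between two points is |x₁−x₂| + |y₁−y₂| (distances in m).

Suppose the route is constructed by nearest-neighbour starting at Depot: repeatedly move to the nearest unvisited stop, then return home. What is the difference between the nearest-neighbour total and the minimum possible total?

Excess over optimum: 6 m.

From Depot: N2=5, N5=6, N3=7, N1=16, N4=17 → choose N2 (5).
From N2: N3=8, N5=9, N1=11, N4=22 → choose N3 (8).
From N3: N1=9, N5=11, N4=24 → choose N1 (9).
From N1: N5=20, N4=33 → choose N5 (20).
From N5: N4=13 → choose N4 (13).
NN route Depot → N2 → N3 → N1 → N5 → N4 → Depot costs 72.
Optimal: Depot → N2 → N1 → N3 → N5 → N4 → Depot costs 66 (by enumerating all 60 distinct tours).
Excess = 72 − 66 = 6.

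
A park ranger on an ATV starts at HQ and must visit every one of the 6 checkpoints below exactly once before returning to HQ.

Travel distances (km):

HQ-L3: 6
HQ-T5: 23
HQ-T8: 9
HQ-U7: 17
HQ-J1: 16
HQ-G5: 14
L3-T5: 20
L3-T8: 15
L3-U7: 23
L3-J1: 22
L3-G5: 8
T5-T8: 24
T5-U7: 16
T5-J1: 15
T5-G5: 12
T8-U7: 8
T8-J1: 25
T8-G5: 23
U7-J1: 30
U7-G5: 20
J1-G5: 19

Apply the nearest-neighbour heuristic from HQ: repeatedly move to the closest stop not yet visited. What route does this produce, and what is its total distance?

HQ → [L3:6 / T8:9 / G5:14 / J1:16 / U7:17 / T5:23] → L3 (6)
L3 → [G5:8 / T8:15 / T5:20 / J1:22 / U7:23] → G5 (8)
G5 → [T5:12 / J1:19 / U7:20 / T8:23] → T5 (12)
T5 → [J1:15 / U7:16 / T8:24] → J1 (15)
J1 → [T8:25 / U7:30] → T8 (25)
T8 → [U7:8] → U7 (8)
Return U7→HQ: 17.
Total = 6 + 8 + 12 + 15 + 25 + 8 + 17 = 91.

91 km along HQ → L3 → G5 → T5 → J1 → T8 → U7 → HQ.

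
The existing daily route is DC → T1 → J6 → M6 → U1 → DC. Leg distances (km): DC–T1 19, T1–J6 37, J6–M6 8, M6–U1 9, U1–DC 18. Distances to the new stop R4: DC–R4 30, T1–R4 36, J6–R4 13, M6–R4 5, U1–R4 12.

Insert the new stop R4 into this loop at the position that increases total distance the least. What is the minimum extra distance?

Insertion cost between consecutive stops i–j is d(i,R4) + d(R4,j) − d(i,j):
  between DC and T1: 30 + 36 − 19 = 47
  between T1 and J6: 36 + 13 − 37 = 12
  between J6 and M6: 13 + 5 − 8 = 10
  between M6 and U1: 5 + 12 − 9 = 8
  between U1 and DC: 12 + 30 − 18 = 24
Cheapest insertion is between M6 and U1, adding 8.
New total = 91 + 8 = 99.

+8 km — insert R4 between M6 and U1.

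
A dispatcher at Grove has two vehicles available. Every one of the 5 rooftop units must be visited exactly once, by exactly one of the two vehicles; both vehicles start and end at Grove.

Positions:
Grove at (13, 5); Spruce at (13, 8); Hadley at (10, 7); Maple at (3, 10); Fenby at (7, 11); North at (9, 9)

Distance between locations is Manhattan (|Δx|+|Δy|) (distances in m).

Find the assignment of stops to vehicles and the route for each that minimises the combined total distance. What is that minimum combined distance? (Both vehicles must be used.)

Try each way of splitting the stops between the two vehicles (each non-empty) and, for each split, find the best tour for each vehicle:
  {Spruce} + {Hadley, Maple, Fenby, North}: 6 + 32 = 38
  {Hadley} + {Spruce, Maple, Fenby, North}: 10 + 32 = 42
  {Spruce, Hadley} + {Maple, Fenby, North}: 12 + 32 = 44
  {Maple} + {Spruce, Hadley, Fenby, North}: 30 + 24 = 54
  {Spruce, Maple} + {Hadley, Fenby, North}: 30 + 24 = 54
  {Hadley, Maple} + {Spruce, Fenby, North}: 30 + 24 = 54
  … (15 splits in total)
Best: vehicle 1 Grove → Spruce → Grove = 6; vehicle 2 Grove → Hadley → Maple → Fenby → North → Grove = 32; combined 38.

38 m — the smallest possible combined total.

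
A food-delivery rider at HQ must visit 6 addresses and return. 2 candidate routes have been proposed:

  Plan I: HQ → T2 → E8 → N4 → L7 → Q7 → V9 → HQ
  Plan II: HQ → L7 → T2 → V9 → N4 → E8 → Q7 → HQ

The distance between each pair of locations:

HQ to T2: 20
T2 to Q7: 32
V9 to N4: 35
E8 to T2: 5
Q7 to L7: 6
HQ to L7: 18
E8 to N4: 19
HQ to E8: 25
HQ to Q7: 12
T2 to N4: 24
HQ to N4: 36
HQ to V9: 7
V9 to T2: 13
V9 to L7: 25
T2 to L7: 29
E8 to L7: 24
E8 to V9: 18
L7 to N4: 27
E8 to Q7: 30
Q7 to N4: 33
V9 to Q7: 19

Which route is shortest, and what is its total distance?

Shortest is Plan I, total 103.

Plan I: 20 + 5 + 19 + 27 + 6 + 19 + 7 = 103
Plan II: 18 + 29 + 13 + 35 + 19 + 30 + 12 = 156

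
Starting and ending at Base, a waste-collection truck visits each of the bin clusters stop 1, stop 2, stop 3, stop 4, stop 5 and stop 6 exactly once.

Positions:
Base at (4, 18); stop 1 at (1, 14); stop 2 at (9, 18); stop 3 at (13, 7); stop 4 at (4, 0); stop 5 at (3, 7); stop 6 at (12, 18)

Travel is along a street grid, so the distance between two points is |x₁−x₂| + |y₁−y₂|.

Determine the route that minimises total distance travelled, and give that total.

There are 360 distinct closed tours to check (reversals are equivalent).
Base - stop 1 - stop 2 - stop 3 - stop 4 - stop 5 - stop 6 - Base: 7+12+15+16+8+20+8 = 86
Base - stop 1 - stop 2 - stop 3 - stop 4 - stop 6 - stop 5 - Base: 7+12+15+16+26+20+12 = 108
Base - stop 1 - stop 2 - stop 3 - stop 5 - stop 4 - stop 6 - Base: 7+12+15+10+8+26+8 = 86
Base - stop 1 - stop 2 - stop 3 - stop 5 - stop 6 - stop 4 - Base: 7+12+15+10+20+26+18 = 108
Base - stop 1 - stop 2 - stop 3 - stop 6 - stop 4 - stop 5 - Base: 7+12+15+12+26+8+12 = 92
Base - stop 1 - stop 2 - stop 3 - stop 6 - stop 5 - stop 4 - Base: 7+12+15+12+20+8+18 = 92
Base - stop 1 - stop 2 - stop 4 - stop 3 - stop 5 - stop 6 - Base: 7+12+23+16+10+20+8 = 96
Base - stop 1 - stop 2 - stop 4 - stop 3 - stop 6 - stop 5 - Base: 7+12+23+16+12+20+12 = 102
… (352 more)
Base - stop 1 - stop 5 - stop 4 - stop 3 - stop 6 - stop 2 - Base: 7+9+8+16+12+3+5 = 60  ← best
The minimum is 60.
One optimal route: Base → stop 1 → stop 5 → stop 4 → stop 3 → stop 6 → stop 2 → Base (or its reverse).

Minimum total distance: 60.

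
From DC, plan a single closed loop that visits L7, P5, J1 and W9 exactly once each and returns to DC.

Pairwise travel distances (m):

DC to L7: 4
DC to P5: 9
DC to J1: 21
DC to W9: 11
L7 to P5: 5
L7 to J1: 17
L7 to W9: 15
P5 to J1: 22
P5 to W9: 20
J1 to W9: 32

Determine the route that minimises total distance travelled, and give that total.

There are 12 distinct closed tours to check (reversals are equivalent).
DC → L7 → P5 → J1 → W9 → DC: 4+5+22+32+11 = 74
DC → L7 → P5 → W9 → J1 → DC: 4+5+20+32+21 = 82
DC → L7 → J1 → P5 → W9 → DC: 4+17+22+20+11 = 74
DC → L7 → J1 → W9 → P5 → DC: 4+17+32+20+9 = 82
DC → L7 → W9 → P5 → J1 → DC: 4+15+20+22+21 = 82
DC → L7 → W9 → J1 → P5 → DC: 4+15+32+22+9 = 82
DC → P5 → L7 → J1 → W9 → DC: 9+5+17+32+11 = 74
DC → P5 → L7 → W9 → J1 → DC: 9+5+15+32+21 = 82
DC → P5 → J1 → L7 → W9 → DC: 9+22+17+15+11 = 74
DC → P5 → W9 → L7 → J1 → DC: 9+20+15+17+21 = 82
DC → J1 → L7 → P5 → W9 → DC: 21+17+5+20+11 = 74
DC → J1 → P5 → L7 → W9 → DC: 21+22+5+15+11 = 74
The minimum is 74.
One optimal route: DC → L7 → P5 → J1 → W9 → DC (or its reverse).

Minimum total distance: 74 m.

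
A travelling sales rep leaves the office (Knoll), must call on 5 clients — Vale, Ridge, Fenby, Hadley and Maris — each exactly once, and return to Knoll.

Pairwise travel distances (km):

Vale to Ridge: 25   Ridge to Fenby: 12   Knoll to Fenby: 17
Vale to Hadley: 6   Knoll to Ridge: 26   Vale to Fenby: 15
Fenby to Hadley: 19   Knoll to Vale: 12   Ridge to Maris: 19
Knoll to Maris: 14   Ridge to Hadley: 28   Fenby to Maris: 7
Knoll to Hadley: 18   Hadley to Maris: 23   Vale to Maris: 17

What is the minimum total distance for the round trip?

Shortest round trip = 79 km.

With 5 stops there are 5!/2 = 60 distinct round trips (a route and its reverse cost the same).
Knoll-Vale-Ridge-Fenby-Hadley-Maris-Knoll: 12+25+12+19+23+14 = 105
Knoll-Vale-Ridge-Fenby-Maris-Hadley-Knoll: 12+25+12+7+23+18 = 97
Knoll-Vale-Ridge-Hadley-Fenby-Maris-Knoll: 12+25+28+19+7+14 = 105
Knoll-Vale-Ridge-Hadley-Maris-Fenby-Knoll: 12+25+28+23+7+17 = 112
Knoll-Vale-Ridge-Maris-Fenby-Hadley-Knoll: 12+25+19+7+19+18 = 100
Knoll-Vale-Ridge-Maris-Hadley-Fenby-Knoll: 12+25+19+23+19+17 = 115
Knoll-Vale-Fenby-Ridge-Hadley-Maris-Knoll: 12+15+12+28+23+14 = 104
Knoll-Vale-Fenby-Ridge-Maris-Hadley-Knoll: 12+15+12+19+23+18 = 99
Knoll-Vale-Fenby-Hadley-Ridge-Maris-Knoll: 12+15+19+28+19+14 = 107
Knoll-Vale-Fenby-Hadley-Maris-Ridge-Knoll: 12+15+19+23+19+26 = 114
Knoll-Vale-Fenby-Maris-Ridge-Hadley-Knoll: 12+15+7+19+28+18 = 99
Knoll-Vale-Fenby-Maris-Hadley-Ridge-Knoll: 12+15+7+23+28+26 = 111
Knoll-Vale-Hadley-Ridge-Fenby-Maris-Knoll: 12+6+28+12+7+14 = 79
Knoll-Vale-Hadley-Ridge-Maris-Fenby-Knoll: 12+6+28+19+7+17 = 89
… (46 more)
The minimum is 79.
One optimal route: Knoll → Vale → Hadley → Ridge → Fenby → Maris → Knoll (or its reverse).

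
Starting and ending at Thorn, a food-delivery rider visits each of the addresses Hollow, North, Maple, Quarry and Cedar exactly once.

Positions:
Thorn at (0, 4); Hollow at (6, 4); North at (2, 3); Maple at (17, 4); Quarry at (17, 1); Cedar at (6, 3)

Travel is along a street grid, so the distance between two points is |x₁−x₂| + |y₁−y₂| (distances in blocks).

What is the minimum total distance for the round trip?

There are 60 distinct closed tours to check (reversals are equivalent).
Thorn → Hollow → North → Maple → Quarry → Cedar → Thorn: 6+5+16+3+13+7 = 50
Thorn → Hollow → North → Maple → Cedar → Quarry → Thorn: 6+5+16+12+13+20 = 72
Thorn → Hollow → North → Quarry → Maple → Cedar → Thorn: 6+5+17+3+12+7 = 50
Thorn → Hollow → North → Quarry → Cedar → Maple → Thorn: 6+5+17+13+12+17 = 70
Thorn → Hollow → North → Cedar → Maple → Quarry → Thorn: 6+5+4+12+3+20 = 50
Thorn → Hollow → North → Cedar → Quarry → Maple → Thorn: 6+5+4+13+3+17 = 48
Thorn → Hollow → Maple → North → Quarry → Cedar → Thorn: 6+11+16+17+13+7 = 70
Thorn → Hollow → Maple → North → Cedar → Quarry → Thorn: 6+11+16+4+13+20 = 70
Thorn → Hollow → Maple → Quarry → North → Cedar → Thorn: 6+11+3+17+4+7 = 48
Thorn → Hollow → Maple → Quarry → Cedar → North → Thorn: 6+11+3+13+4+3 = 40
Thorn → Hollow → Maple → Cedar → North → Quarry → Thorn: 6+11+12+4+17+20 = 70
Thorn → Hollow → Maple → Cedar → Quarry → North → Thorn: 6+11+12+13+17+3 = 62
Thorn → Hollow → Quarry → North → Maple → Cedar → Thorn: 6+14+17+16+12+7 = 72
Thorn → Hollow → Quarry → North → Cedar → Maple → Thorn: 6+14+17+4+12+17 = 70
… (46 more)
The minimum is 40.
One optimal route: Thorn → Hollow → Maple → Quarry → Cedar → North → Thorn (or its reverse).

Minimum total distance: 40 blocks.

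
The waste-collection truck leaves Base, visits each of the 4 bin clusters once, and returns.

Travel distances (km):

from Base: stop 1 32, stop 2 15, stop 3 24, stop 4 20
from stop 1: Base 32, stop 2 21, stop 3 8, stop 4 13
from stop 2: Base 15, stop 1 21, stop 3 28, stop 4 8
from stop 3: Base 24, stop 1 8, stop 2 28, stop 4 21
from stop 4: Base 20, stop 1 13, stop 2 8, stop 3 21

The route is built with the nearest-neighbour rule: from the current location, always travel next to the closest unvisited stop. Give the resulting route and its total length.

At Base the remaining stops are stop 2 15, stop 4 20, stop 3 24, stop 1 32; go to stop 2.
At stop 2 the remaining stops are stop 4 8, stop 1 21, stop 3 28; go to stop 4.
At stop 4 the remaining stops are stop 1 13, stop 3 21; go to stop 1.
At stop 1 the remaining stops are stop 3 8; go to stop 3.
Return stop 3→Base: 24.
Total = 15 + 8 + 13 + 8 + 24 = 68.

68 km along Base → stop 2 → stop 4 → stop 1 → stop 3 → Base.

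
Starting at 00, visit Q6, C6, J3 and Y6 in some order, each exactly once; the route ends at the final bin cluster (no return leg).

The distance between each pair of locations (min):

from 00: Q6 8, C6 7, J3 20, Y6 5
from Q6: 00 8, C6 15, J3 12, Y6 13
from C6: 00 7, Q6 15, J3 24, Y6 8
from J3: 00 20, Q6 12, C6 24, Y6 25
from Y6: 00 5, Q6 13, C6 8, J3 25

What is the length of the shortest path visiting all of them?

There are 4! = 24 possible orderings.
00 → Q6 → C6 → J3 → Y6: 8+15+24+25 = 72
00 → Q6 → C6 → Y6 → J3: 8+15+8+25 = 56
00 → Q6 → J3 → C6 → Y6: 8+12+24+8 = 52
00 → Q6 → J3 → Y6 → C6: 8+12+25+8 = 53
00 → Q6 → Y6 → C6 → J3: 8+13+8+24 = 53
00 → Q6 → Y6 → J3 → C6: 8+13+25+24 = 70
00 → C6 → Q6 → J3 → Y6: 7+15+12+25 = 59
00 → C6 → Q6 → Y6 → J3: 7+15+13+25 = 60
00 → C6 → J3 → Q6 → Y6: 7+24+12+13 = 56
00 → C6 → J3 → Y6 → Q6: 7+24+25+13 = 69
00 → C6 → Y6 → Q6 → J3: 7+8+13+12 = 40
00 → C6 → Y6 → J3 → Q6: 7+8+25+12 = 52
00 → J3 → Q6 → C6 → Y6: 20+12+15+8 = 55
00 → J3 → Q6 → Y6 → C6: 20+12+13+8 = 53
… (10 more)
The minimum is 40.
One shortest path: 00 → C6 → Y6 → Q6 → J3.

40 min — the minimum one-way total.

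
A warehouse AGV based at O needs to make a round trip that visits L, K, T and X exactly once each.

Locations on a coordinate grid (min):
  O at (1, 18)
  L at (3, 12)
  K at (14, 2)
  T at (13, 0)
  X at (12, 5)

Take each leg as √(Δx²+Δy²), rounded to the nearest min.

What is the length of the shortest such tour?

O→L→K→T→X→O: 6+15+2+5+17 = 45
O→L→K→X→T→O: 6+15+4+5+22 = 52
O→L→T→K→X→O: 6+16+2+4+17 = 45
O→L→T→X→K→O: 6+16+5+4+21 = 52
O→L→X→K→T→O: 6+11+4+2+22 = 45
O→L→X→T→K→O: 6+11+5+2+21 = 45
O→K→L→T→X→O: 21+15+16+5+17 = 74
O→K→L→X→T→O: 21+15+11+5+22 = 74
O→K→T→L→X→O: 21+2+16+11+17 = 67
O→K→X→L→T→O: 21+4+11+16+22 = 74
O→T→L→K→X→O: 22+16+15+4+17 = 74
O→T→K→L→X→O: 22+2+15+11+17 = 67
The minimum is 45.
One optimal route: O → L → K → T → X → O (or its reverse).

Minimum total distance: 45 min.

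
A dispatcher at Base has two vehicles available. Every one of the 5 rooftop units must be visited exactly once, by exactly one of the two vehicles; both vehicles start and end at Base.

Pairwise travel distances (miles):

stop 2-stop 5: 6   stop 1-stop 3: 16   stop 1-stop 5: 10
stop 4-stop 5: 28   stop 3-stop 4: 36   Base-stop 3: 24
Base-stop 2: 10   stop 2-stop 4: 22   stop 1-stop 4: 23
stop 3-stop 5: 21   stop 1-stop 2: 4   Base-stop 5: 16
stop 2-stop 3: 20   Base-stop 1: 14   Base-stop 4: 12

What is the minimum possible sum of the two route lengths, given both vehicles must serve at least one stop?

Minimum combined distance: 90 miles.

There are 2^4 − 1 = 15 ways to divide the 5 stops into two non-empty groups. For each, the best each vehicle can do is its own shortest tour through its group:
  {stop 1} + {stop 2, stop 3, stop 4, stop 5}: 28 + 85 = 113
  {stop 2} + {stop 1, stop 3, stop 4, stop 5}: 20 + 88 = 108
  {stop 1, stop 2} + {stop 3, stop 4, stop 5}: 28 + 85 = 113
  {stop 3} + {stop 1, stop 2, stop 4, stop 5}: 48 + 61 = 109
  {stop 1, stop 3} + {stop 2, stop 4, stop 5}: 54 + 56 = 110
  {stop 2, stop 3} + {stop 1, stop 4, stop 5}: 54 + 61 = 115
  … (15 splits in total)
  {stop 4} + {stop 1, stop 2, stop 3, stop 5}: 24 + 66 = 90  ← best
Best: vehicle 1 Base → stop 4 → Base = 24; vehicle 2 Base → stop 2 → stop 5 → stop 1 → stop 3 → Base = 66; combined 90.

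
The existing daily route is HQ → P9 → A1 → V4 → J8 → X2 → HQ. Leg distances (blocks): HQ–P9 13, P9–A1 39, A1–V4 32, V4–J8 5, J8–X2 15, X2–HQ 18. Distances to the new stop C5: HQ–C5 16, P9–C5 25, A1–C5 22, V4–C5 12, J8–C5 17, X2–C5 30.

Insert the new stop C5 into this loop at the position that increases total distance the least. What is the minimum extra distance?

Minimum extra distance: 2 blocks, inserting C5 between A1 and V4.

Insertion cost between consecutive stops i–j is d(i,C5) + d(C5,j) − d(i,j):
  between HQ and P9: 16 + 25 − 13 = 28
  between P9 and A1: 25 + 22 − 39 = 8
  between A1 and V4: 22 + 12 − 32 = 2
  between V4 and J8: 12 + 17 − 5 = 24
  between J8 and X2: 17 + 30 − 15 = 32
  between X2 and HQ: 30 + 16 − 18 = 28
Cheapest insertion is between A1 and V4, adding 2.
New total = 122 + 2 = 124.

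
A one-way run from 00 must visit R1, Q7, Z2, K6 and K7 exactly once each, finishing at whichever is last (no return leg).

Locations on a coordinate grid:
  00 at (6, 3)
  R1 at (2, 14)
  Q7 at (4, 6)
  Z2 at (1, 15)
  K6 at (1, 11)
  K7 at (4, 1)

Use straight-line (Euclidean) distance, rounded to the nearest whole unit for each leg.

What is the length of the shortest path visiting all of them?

There are 5! = 120 possible orderings.
00→R1→Q7→Z2→K6→K7: 12+8+9+4+10 = 43
00→R1→Q7→Z2→K7→K6: 12+8+9+14+10 = 53
00→R1→Q7→K6→Z2→K7: 12+8+6+4+14 = 44
00→R1→Q7→K6→K7→Z2: 12+8+6+10+14 = 50
00→R1→Q7→K7→Z2→K6: 12+8+5+14+4 = 43
00→R1→Q7→K7→K6→Z2: 12+8+5+10+4 = 39
00→R1→Z2→Q7→K6→K7: 12+1+9+6+10 = 38
00→R1→Z2→Q7→K7→K6: 12+1+9+5+10 = 37
00→R1→Z2→K6→Q7→K7: 12+1+4+6+5 = 28
00→R1→Z2→K6→K7→Q7: 12+1+4+10+5 = 32
00→R1→Z2→K7→Q7→K6: 12+1+14+5+6 = 38
00→R1→Z2→K7→K6→Q7: 12+1+14+10+6 = 43
00→R1→K6→Q7→Z2→K7: 12+3+6+9+14 = 44
00→R1→K6→Q7→K7→Z2: 12+3+6+5+14 = 40
… (106 more)
00→K7→Q7→K6→R1→Z2: 3+5+6+3+1 = 18  ← best
The minimum is 18.
One shortest path: 00 → K7 → Q7 → K6 → R1 → Z2.

18 — the minimum one-way total.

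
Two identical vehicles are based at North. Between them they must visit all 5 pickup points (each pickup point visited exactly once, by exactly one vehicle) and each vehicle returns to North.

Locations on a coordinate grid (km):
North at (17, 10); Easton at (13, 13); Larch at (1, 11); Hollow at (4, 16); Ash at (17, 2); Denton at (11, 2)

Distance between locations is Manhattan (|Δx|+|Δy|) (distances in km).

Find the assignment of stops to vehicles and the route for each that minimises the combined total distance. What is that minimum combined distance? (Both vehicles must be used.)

Check every non-empty split of the stops between the two vehicles; for each half take its own optimal tour:
  {Easton} + {Larch, Hollow, Ash, Denton}: 14 + 60 = 74
  {Larch} + {Easton, Hollow, Ash, Denton}: 34 + 54 = 88
  {Easton, Larch} + {Hollow, Ash, Denton}: 38 + 54 = 92
  {Hollow} + {Easton, Larch, Ash, Denton}: 38 + 54 = 92
  {Easton, Hollow} + {Larch, Ash, Denton}: 38 + 50 = 88
  {Larch, Hollow} + {Easton, Ash, Denton}: 44 + 34 = 78
  … (15 splits in total)
  {Easton, Larch, Hollow} + {Ash, Denton}: 44 + 28 = 72  ← best
Best: vehicle 1 North → Easton → Hollow → Larch → North = 44; vehicle 2 North → Ash → Denton → North = 28; combined 72.

72 km — the smallest possible combined total.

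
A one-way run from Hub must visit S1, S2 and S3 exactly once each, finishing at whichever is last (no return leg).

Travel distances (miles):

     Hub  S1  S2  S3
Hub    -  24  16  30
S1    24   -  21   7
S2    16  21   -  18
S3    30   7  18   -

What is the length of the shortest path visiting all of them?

There are 3! = 6 possible orderings.
Hub → S1 → S2 → S3: 24+21+18 = 63
Hub → S1 → S3 → S2: 24+7+18 = 49
Hub → S2 → S1 → S3: 16+21+7 = 44
Hub → S2 → S3 → S1: 16+18+7 = 41
Hub → S3 → S1 → S2: 30+7+21 = 58
Hub → S3 → S2 → S1: 30+18+21 = 69
The minimum is 41.
One shortest path: Hub → S2 → S3 → S1.

Shortest open route: 41 miles.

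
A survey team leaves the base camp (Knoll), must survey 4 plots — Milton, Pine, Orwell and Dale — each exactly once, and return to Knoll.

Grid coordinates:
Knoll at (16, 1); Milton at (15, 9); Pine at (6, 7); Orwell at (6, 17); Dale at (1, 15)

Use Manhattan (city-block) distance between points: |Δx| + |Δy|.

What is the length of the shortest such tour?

Minimum total distance: 62.

There are 12 distinct closed tours to check (reversals are equivalent).
Knoll→Milton→Pine→Orwell→Dale→Knoll: 9+11+10+7+29 = 66
Knoll→Milton→Pine→Dale→Orwell→Knoll: 9+11+13+7+26 = 66
Knoll→Milton→Orwell→Pine→Dale→Knoll: 9+17+10+13+29 = 78
Knoll→Milton→Orwell→Dale→Pine→Knoll: 9+17+7+13+16 = 62
Knoll→Milton→Dale→Pine→Orwell→Knoll: 9+20+13+10+26 = 78
Knoll→Milton→Dale→Orwell→Pine→Knoll: 9+20+7+10+16 = 62
Knoll→Pine→Milton→Orwell→Dale→Knoll: 16+11+17+7+29 = 80
Knoll→Pine→Milton→Dale→Orwell→Knoll: 16+11+20+7+26 = 80
Knoll→Pine→Orwell→Milton→Dale→Knoll: 16+10+17+20+29 = 92
Knoll→Pine→Dale→Milton→Orwell→Knoll: 16+13+20+17+26 = 92
Knoll→Orwell→Milton→Pine→Dale→Knoll: 26+17+11+13+29 = 96
Knoll→Orwell→Pine→Milton→Dale→Knoll: 26+10+11+20+29 = 96
The minimum is 62.
One optimal route: Knoll → Milton → Orwell → Dale → Pine → Knoll (or its reverse).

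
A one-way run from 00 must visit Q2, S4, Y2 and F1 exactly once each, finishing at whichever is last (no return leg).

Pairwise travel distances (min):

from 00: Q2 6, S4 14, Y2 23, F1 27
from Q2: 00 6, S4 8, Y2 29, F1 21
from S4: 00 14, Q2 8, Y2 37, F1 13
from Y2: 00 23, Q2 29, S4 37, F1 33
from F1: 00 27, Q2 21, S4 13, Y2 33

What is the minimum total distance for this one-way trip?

Minimum one-way distance = 60 min.

There are 4! = 24 possible orderings.
00→Q2→S4→Y2→F1: 6+8+37+33 = 84
00→Q2→S4→F1→Y2: 6+8+13+33 = 60
00→Q2→Y2→S4→F1: 6+29+37+13 = 85
00→Q2→Y2→F1→S4: 6+29+33+13 = 81
00→Q2→F1→S4→Y2: 6+21+13+37 = 77
00→Q2→F1→Y2→S4: 6+21+33+37 = 97
00→S4→Q2→Y2→F1: 14+8+29+33 = 84
00→S4→Q2→F1→Y2: 14+8+21+33 = 76
00→S4→Y2→Q2→F1: 14+37+29+21 = 101
00→S4→Y2→F1→Q2: 14+37+33+21 = 105
00→S4→F1→Q2→Y2: 14+13+21+29 = 77
00→S4→F1→Y2→Q2: 14+13+33+29 = 89
00→Y2→Q2→S4→F1: 23+29+8+13 = 73
00→Y2→Q2→F1→S4: 23+29+21+13 = 86
… (10 more)
The minimum is 60.
One shortest path: 00 → Q2 → S4 → F1 → Y2.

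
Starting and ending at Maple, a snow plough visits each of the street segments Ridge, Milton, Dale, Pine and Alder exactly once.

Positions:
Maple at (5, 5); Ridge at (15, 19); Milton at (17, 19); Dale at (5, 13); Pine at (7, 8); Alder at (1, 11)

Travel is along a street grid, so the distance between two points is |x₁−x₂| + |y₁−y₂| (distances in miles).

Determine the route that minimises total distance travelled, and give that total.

There are 60 distinct closed tours to check (reversals are equivalent).
Maple→Ridge→Milton→Dale→Pine→Alder→Maple: 24+2+18+7+9+10 = 70
Maple→Ridge→Milton→Dale→Alder→Pine→Maple: 24+2+18+6+9+5 = 64
Maple→Ridge→Milton→Pine→Dale→Alder→Maple: 24+2+21+7+6+10 = 70
Maple→Ridge→Milton→Pine→Alder→Dale→Maple: 24+2+21+9+6+8 = 70
Maple→Ridge→Milton→Alder→Dale→Pine→Maple: 24+2+24+6+7+5 = 68
Maple→Ridge→Milton→Alder→Pine→Dale→Maple: 24+2+24+9+7+8 = 74
Maple→Ridge→Dale→Milton→Pine→Alder→Maple: 24+16+18+21+9+10 = 98
Maple→Ridge→Dale→Milton→Alder→Pine→Maple: 24+16+18+24+9+5 = 96
Maple→Ridge→Dale→Pine→Milton→Alder→Maple: 24+16+7+21+24+10 = 102
Maple→Ridge→Dale→Pine→Alder→Milton→Maple: 24+16+7+9+24+26 = 106
Maple→Ridge→Dale→Alder→Milton→Pine→Maple: 24+16+6+24+21+5 = 96
Maple→Ridge→Dale→Alder→Pine→Milton→Maple: 24+16+6+9+21+26 = 102
Maple→Ridge→Pine→Milton→Dale→Alder→Maple: 24+19+21+18+6+10 = 98
Maple→Ridge→Pine→Milton→Alder→Dale→Maple: 24+19+21+24+6+8 = 102
… (46 more)
Maple→Pine→Ridge→Milton→Dale→Alder→Maple: 5+19+2+18+6+10 = 60  ← best
The minimum is 60.
One optimal route: Maple → Pine → Ridge → Milton → Dale → Alder → Maple (or its reverse).

Minimum total distance: 60 miles.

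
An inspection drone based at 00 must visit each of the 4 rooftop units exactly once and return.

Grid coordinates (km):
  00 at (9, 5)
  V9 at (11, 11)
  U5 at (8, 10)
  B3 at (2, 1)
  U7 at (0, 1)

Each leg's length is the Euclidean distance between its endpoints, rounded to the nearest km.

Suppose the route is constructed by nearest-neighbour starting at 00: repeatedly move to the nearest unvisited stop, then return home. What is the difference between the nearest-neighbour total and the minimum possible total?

Excess over optimum: 2 km.

00: U5=5, V9=6, B3=8, U7=10 ⇒ U5
U5: V9=3, B3=11, U7=12 ⇒ V9
V9: B3=13, U7=15 ⇒ B3
B3: U7=2 ⇒ U7
NN route 00 → U5 → V9 → B3 → U7 → 00 costs 33.
Optimal: 00 → V9 → U5 → U7 → B3 → 00 costs 31 (by enumerating all 12 distinct tours).
Excess = 33 − 31 = 2.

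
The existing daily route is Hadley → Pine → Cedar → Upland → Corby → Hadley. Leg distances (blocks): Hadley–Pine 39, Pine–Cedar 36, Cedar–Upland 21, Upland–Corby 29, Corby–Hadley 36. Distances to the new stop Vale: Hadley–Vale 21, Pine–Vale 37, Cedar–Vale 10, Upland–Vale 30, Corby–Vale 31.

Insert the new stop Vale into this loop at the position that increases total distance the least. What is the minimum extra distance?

Insertion cost between consecutive stops i–j is d(i,Vale) + d(Vale,j) − d(i,j):
  between Hadley and Pine: 21 + 37 − 39 = 19
  between Pine and Cedar: 37 + 10 − 36 = 11
  between Cedar and Upland: 10 + 30 − 21 = 19
  between Upland and Corby: 30 + 31 − 29 = 32
  between Corby and Hadley: 31 + 21 − 36 = 16
Cheapest insertion is between Pine and Cedar, adding 11.
New total = 161 + 11 = 172.

Adding 11 blocks by placing Vale on the Pine–Cedar leg.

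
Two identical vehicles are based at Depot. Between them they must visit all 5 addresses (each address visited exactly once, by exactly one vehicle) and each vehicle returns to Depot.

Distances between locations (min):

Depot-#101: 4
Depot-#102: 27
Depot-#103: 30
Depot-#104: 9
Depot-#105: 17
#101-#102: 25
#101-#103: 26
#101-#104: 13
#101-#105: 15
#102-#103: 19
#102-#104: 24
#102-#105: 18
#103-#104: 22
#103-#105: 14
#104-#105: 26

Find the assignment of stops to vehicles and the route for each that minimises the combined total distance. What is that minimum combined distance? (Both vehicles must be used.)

There are 2^4 − 1 = 15 ways to divide the 5 stops into two non-empty groups. For each, the best each vehicle can do is its own shortest tour through its group:
  {#101} + {#102, #103, #104, #105}: 8 + 83 = 91
  {#102} + {#101, #103, #104, #105}: 54 + 64 = 118
  {#101, #102} + {#103, #104, #105}: 56 + 62 = 118
  {#103} + {#101, #102, #104, #105}: 60 + 70 = 130
  {#101, #103} + {#102, #104, #105}: 60 + 68 = 128
  {#102, #103} + {#101, #104, #105}: 76 + 54 = 130
  … (15 splits in total)
Best: vehicle 1 Depot → #101 → Depot = 8; vehicle 2 Depot → #104 → #102 → #103 → #105 → Depot = 83; combined 91.

Minimum combined distance: 91 min.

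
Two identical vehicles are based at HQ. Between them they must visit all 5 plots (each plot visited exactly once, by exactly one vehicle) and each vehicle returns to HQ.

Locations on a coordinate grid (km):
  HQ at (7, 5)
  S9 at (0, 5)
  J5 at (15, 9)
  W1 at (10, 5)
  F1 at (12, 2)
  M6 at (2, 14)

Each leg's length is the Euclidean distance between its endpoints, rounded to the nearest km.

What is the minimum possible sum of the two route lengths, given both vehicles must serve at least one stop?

Check every non-empty split of the stops between the two vehicles; for each half take its own optimal tour:
  {S9} + {J5, W1, F1, M6}: 14 + 39 = 53
  {J5} + {S9, W1, F1, M6}: 18 + 38 = 56
  {S9, J5} + {W1, F1, M6}: 32 + 32 = 64
  {W1} + {S9, J5, F1, M6}: 6 + 44 = 50
  {S9, W1} + {J5, F1, M6}: 20 + 38 = 58
  {J5, W1} + {S9, F1, M6}: 18 + 37 = 55
  … (15 splits in total)
  {J5, W1, F1} + {S9, M6}: 23 + 26 = 49  ← best
Best: vehicle 1 HQ → W1 → J5 → F1 → HQ = 23; vehicle 2 HQ → S9 → M6 → HQ = 26; combined 49.

Minimum combined distance: 49 km.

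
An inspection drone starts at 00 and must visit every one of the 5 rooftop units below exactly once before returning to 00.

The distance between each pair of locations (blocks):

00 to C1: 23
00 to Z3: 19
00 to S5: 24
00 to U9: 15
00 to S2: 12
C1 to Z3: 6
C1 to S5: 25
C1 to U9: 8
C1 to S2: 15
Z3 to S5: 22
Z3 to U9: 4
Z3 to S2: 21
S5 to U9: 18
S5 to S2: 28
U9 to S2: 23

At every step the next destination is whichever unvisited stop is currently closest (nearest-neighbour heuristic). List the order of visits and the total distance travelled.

At 00 the remaining stops are S2 12, U9 15, Z3 19, C1 23, S5 24; go to S2.
At S2 the remaining stops are C1 15, Z3 21, U9 23, S5 28; go to C1.
At C1 the remaining stops are Z3 6, U9 8, S5 25; go to Z3.
At Z3 the remaining stops are U9 4, S5 22; go to U9.
At U9 the remaining stops are S5 18; go to S5.
Return S5→00: 24.
Total = 12 + 15 + 6 + 4 + 18 + 24 = 79.

79 blocks along 00 → S2 → C1 → Z3 → U9 → S5 → 00.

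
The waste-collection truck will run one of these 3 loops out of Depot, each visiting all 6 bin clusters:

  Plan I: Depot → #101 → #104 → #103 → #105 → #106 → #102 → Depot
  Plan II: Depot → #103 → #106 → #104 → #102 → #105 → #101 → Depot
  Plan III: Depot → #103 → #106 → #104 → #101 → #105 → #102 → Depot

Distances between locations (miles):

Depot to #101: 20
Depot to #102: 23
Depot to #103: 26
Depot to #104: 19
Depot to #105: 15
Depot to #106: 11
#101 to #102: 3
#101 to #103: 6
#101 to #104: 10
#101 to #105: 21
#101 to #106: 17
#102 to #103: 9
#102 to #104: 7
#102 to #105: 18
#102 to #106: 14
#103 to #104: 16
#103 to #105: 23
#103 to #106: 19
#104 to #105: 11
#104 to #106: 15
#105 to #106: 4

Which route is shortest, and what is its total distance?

Plan I: 20 + 10 + 16 + 23 + 4 + 14 + 23 = 110
Plan II: 26 + 19 + 15 + 7 + 18 + 21 + 20 = 126
Plan III: 26 + 19 + 15 + 10 + 21 + 18 + 23 = 132

Shortest is Plan I, total 110 miles.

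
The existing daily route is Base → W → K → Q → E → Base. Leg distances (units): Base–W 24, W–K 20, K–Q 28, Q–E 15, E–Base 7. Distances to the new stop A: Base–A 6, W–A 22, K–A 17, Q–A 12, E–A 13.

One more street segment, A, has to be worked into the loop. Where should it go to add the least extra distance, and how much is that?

Minimum extra distance: 1, inserting A between K and Q.

Insertion cost between consecutive stops i–j is d(i,A) + d(A,j) − d(i,j):
  between Base and W: 6 + 22 − 24 = 4
  between W and K: 22 + 17 − 20 = 19
  between K and Q: 17 + 12 − 28 = 1
  between Q and E: 12 + 13 − 15 = 10
  between E and Base: 13 + 6 − 7 = 12
Cheapest insertion is between K and Q, adding 1.
New total = 94 + 1 = 95.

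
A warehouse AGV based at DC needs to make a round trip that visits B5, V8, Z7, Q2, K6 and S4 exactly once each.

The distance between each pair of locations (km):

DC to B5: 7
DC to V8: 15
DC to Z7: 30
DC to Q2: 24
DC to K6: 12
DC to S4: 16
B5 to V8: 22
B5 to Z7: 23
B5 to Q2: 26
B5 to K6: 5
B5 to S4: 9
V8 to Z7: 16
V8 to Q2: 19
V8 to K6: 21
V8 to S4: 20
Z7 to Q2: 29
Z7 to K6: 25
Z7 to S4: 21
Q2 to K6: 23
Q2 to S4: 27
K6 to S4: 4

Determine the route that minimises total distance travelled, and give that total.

96 km — the shortest possible round trip.

DC - B5 - V8 - Z7 - Q2 - K6 - S4 - DC: 7+22+16+29+23+4+16 = 117
DC - B5 - V8 - Z7 - Q2 - S4 - K6 - DC: 7+22+16+29+27+4+12 = 117
DC - B5 - V8 - Z7 - K6 - Q2 - S4 - DC: 7+22+16+25+23+27+16 = 136
DC - B5 - V8 - Z7 - K6 - S4 - Q2 - DC: 7+22+16+25+4+27+24 = 125
DC - B5 - V8 - Z7 - S4 - Q2 - K6 - DC: 7+22+16+21+27+23+12 = 128
DC - B5 - V8 - Z7 - S4 - K6 - Q2 - DC: 7+22+16+21+4+23+24 = 117
DC - B5 - V8 - Q2 - Z7 - K6 - S4 - DC: 7+22+19+29+25+4+16 = 122
DC - B5 - V8 - Q2 - Z7 - S4 - K6 - DC: 7+22+19+29+21+4+12 = 114
… (352 more)
DC - B5 - K6 - S4 - Z7 - V8 - Q2 - DC: 7+5+4+21+16+19+24 = 96  ← best
The minimum is 96.
One optimal route: DC → B5 → K6 → S4 → Z7 → V8 → Q2 → DC (or its reverse).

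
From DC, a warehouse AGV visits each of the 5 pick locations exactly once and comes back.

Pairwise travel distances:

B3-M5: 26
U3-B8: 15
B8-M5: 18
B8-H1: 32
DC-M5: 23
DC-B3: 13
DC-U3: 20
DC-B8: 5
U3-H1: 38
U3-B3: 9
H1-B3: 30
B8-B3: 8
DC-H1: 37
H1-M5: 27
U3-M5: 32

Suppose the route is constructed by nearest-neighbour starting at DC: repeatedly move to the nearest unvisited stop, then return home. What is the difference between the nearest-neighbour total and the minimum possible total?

From DC: B8=5, B3=13, U3=20, M5=23, H1=37 → choose B8 (5).
From B8: B3=8, U3=15, M5=18, H1=32 → choose B3 (8).
From B3: U3=9, M5=26, H1=30 → choose U3 (9).
From U3: M5=32, H1=38 → choose M5 (32).
From M5: H1=27 → choose H1 (27).
NN route DC → B8 → B3 → U3 → M5 → H1 → DC costs 118.
Optimal: DC → U3 → B3 → H1 → M5 → B8 → DC costs 109 (by enumerating all 60 distinct tours).
Excess = 118 − 109 = 9.

The nearest-neighbour route is 9 longer than optimal.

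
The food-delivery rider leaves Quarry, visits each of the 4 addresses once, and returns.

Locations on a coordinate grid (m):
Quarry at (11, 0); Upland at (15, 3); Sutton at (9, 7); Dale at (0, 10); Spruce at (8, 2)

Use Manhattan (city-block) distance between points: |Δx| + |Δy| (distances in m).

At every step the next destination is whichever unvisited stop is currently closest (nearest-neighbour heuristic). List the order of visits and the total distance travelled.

Total distance 64 m via the nearest-neighbour route Quarry → Spruce → Sutton → Upland → Dale → Quarry.

At Quarry the remaining stops are Spruce 5, Upland 7, Sutton 9, Dale 21; go to Spruce.
At Spruce the remaining stops are Sutton 6, Upland 8, Dale 16; go to Sutton.
At Sutton the remaining stops are Upland 10, Dale 12; go to Upland.
At Upland the remaining stops are Dale 22; go to Dale.
Return Dale→Quarry: 21.
Total = 5 + 6 + 10 + 22 + 21 = 64.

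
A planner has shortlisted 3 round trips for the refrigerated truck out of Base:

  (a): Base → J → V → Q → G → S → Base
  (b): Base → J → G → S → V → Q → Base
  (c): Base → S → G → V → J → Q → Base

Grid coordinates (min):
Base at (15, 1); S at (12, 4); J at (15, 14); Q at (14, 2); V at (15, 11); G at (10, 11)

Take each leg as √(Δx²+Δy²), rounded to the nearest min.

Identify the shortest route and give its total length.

(a): 13 + 3 + 9 + 10 + 7 + 4 = 46
(b): 13 + 6 + 7 + 8 + 9 + 1 = 44
(c): 4 + 7 + 5 + 3 + 12 + 1 = 32

Shortest is (c), total 32 min.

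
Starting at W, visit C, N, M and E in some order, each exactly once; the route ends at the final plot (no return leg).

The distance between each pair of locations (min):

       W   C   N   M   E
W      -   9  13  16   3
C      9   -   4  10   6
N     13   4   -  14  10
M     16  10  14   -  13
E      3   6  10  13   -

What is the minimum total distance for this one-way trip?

There are 4! = 24 possible orderings.
W→C→N→M→E: 9+4+14+13 = 40
W→C→N→E→M: 9+4+10+13 = 36
W→C→M→N→E: 9+10+14+10 = 43
W→C→M→E→N: 9+10+13+10 = 42
W→C→E→N→M: 9+6+10+14 = 39
W→C→E→M→N: 9+6+13+14 = 42
W→N→C→M→E: 13+4+10+13 = 40
W→N→C→E→M: 13+4+6+13 = 36
W→N→M→C→E: 13+14+10+6 = 43
W→N→M→E→C: 13+14+13+6 = 46
W→N→E→C→M: 13+10+6+10 = 39
W→N→E→M→C: 13+10+13+10 = 46
W→M→C→N→E: 16+10+4+10 = 40
W→M→C→E→N: 16+10+6+10 = 42
… (10 more)
W→E→C→N→M: 3+6+4+14 = 27  ← best
The minimum is 27.
One shortest path: W → E → C → N → M.

Minimum one-way distance = 27 min.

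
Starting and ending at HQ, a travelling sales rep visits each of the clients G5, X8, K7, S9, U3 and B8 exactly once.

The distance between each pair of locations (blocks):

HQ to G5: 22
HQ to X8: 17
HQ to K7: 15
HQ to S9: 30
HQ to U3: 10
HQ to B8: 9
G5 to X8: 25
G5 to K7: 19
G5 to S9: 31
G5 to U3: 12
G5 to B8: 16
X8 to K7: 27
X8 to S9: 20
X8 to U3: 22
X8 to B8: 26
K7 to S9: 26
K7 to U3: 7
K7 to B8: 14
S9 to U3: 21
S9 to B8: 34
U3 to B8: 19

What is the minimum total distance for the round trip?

HQ → G5 → X8 → K7 → S9 → U3 → B8 → HQ: 22+25+27+26+21+19+9 = 149
HQ → G5 → X8 → K7 → S9 → B8 → U3 → HQ: 22+25+27+26+34+19+10 = 163
HQ → G5 → X8 → K7 → U3 → S9 → B8 → HQ: 22+25+27+7+21+34+9 = 145
HQ → G5 → X8 → K7 → U3 → B8 → S9 → HQ: 22+25+27+7+19+34+30 = 164
HQ → G5 → X8 → K7 → B8 → S9 → U3 → HQ: 22+25+27+14+34+21+10 = 153
HQ → G5 → X8 → K7 → B8 → U3 → S9 → HQ: 22+25+27+14+19+21+30 = 158
HQ → G5 → X8 → S9 → K7 → U3 → B8 → HQ: 22+25+20+26+7+19+9 = 128
HQ → G5 → X8 → S9 → K7 → B8 → U3 → HQ: 22+25+20+26+14+19+10 = 136
… (352 more)
HQ → X8 → S9 → K7 → U3 → G5 → B8 → HQ: 17+20+26+7+12+16+9 = 107  ← best
The minimum is 107.
One optimal route: HQ → X8 → S9 → K7 → U3 → G5 → B8 → HQ (or its reverse).

Minimum total distance: 107 blocks.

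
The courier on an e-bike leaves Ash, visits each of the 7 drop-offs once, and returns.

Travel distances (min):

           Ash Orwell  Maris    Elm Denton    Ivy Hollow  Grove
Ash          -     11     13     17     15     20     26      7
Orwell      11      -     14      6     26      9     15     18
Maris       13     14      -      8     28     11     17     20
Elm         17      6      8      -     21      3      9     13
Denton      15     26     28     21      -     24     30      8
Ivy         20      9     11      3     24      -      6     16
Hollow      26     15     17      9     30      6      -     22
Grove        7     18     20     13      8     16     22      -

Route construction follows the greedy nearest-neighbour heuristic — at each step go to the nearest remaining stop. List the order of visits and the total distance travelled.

At Ash the remaining stops are Grove 7, Orwell 11, Maris 13, Denton 15, Elm 17, Ivy 20, Hollow 26; go to Grove.
At Grove the remaining stops are Denton 8, Elm 13, Ivy 16, Orwell 18, Maris 20, Hollow 22; go to Denton.
At Denton the remaining stops are Elm 21, Ivy 24, Orwell 26, Maris 28, Hollow 30; go to Elm.
At Elm the remaining stops are Ivy 3, Orwell 6, Maris 8, Hollow 9; go to Ivy.
At Ivy the remaining stops are Hollow 6, Orwell 9, Maris 11; go to Hollow.
At Hollow the remaining stops are Orwell 15, Maris 17; go to Orwell.
At Orwell the remaining stops are Maris 14; go to Maris.
Return Maris→Ash: 13.
Total = 7 + 8 + 21 + 3 + 6 + 15 + 14 + 13 = 87.

Total distance 87 min via the nearest-neighbour route Ash → Grove → Denton → Elm → Ivy → Hollow → Orwell → Maris → Ash.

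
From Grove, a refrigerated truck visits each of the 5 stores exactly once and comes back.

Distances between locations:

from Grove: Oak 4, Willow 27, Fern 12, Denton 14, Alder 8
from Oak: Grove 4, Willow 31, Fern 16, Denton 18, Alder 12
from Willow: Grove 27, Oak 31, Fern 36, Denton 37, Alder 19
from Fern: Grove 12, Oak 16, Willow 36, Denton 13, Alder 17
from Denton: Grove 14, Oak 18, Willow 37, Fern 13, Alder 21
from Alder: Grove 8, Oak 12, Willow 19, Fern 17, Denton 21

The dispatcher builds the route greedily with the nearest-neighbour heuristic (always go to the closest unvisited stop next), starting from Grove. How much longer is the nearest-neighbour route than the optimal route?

Excess over optimum: 13.

Grove: Oak=4, Alder=8, Fern=12, Denton=14, Willow=27 ⇒ Oak
Oak: Alder=12, Fern=16, Denton=18, Willow=31 ⇒ Alder
Alder: Fern=17, Willow=19, Denton=21 ⇒ Fern
Fern: Denton=13, Willow=36 ⇒ Denton
Denton: Willow=37 ⇒ Willow
NN route Grove → Oak → Alder → Fern → Denton → Willow → Grove costs 110.
Optimal: Grove → Oak → Fern → Denton → Willow → Alder → Grove costs 97 (by enumerating all 60 distinct tours).
Excess = 110 − 97 = 13.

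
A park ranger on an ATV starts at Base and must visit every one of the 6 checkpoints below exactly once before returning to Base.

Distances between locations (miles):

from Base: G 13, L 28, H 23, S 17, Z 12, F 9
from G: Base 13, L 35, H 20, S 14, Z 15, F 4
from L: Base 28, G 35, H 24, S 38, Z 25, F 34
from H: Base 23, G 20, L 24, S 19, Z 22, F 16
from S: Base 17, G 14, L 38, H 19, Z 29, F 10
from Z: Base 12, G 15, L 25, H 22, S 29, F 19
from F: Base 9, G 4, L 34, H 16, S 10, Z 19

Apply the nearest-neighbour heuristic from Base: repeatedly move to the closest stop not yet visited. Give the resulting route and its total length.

121 miles along Base → F → G → S → H → Z → L → Base.

Base → [F:9 / Z:12 / G:13 / S:17 / H:23 / L:28] → F (9)
F → [G:4 / S:10 / H:16 / Z:19 / L:34] → G (4)
G → [S:14 / Z:15 / H:20 / L:35] → S (14)
S → [H:19 / Z:29 / L:38] → H (19)
H → [Z:22 / L:24] → Z (22)
Z → [L:25] → L (25)
Return L→Base: 28.
Total = 9 + 4 + 14 + 19 + 22 + 25 + 28 = 121.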